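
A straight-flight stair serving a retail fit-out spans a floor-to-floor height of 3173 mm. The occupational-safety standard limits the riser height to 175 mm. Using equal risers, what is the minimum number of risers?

⌈3173/175⌉ = 19 risers.

19 risers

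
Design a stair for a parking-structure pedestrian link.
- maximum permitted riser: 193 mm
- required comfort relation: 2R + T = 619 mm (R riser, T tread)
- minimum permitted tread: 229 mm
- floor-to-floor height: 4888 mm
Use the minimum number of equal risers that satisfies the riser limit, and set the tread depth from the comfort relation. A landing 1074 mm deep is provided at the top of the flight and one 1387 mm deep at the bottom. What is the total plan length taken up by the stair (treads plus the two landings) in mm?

8536 mm

At most 193 each: 4888/193 = 25.33, giving 26 risers.
R = 4888 ÷ 26 = 188 mm.
From 2R + T = 619: T = 619 − 376 = 243 mm.
Going = (26 − 1) × 243 = 6075 mm.
Add landings: 6075 + 1074 + 1387 = 8536 mm.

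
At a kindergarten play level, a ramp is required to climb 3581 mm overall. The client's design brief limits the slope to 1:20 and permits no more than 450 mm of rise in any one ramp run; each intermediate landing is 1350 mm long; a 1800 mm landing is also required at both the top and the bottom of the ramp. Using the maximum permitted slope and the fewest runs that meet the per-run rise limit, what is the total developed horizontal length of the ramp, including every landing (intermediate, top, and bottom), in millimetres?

At most 450 each: 3581/450 = 7.96, giving 8 ramp runs. That means 7 intermediate landings.
Ramp run (horizontal) at 1:20: 3581 × 20 = 71620 mm.
Intermediate landings: 7 × 1350 = 9450 mm.
Top and bottom landings: 2 × 1800 = 3600 mm.
Total = 71620 + 9450 + 3600 = 84670 mm.

84670 mm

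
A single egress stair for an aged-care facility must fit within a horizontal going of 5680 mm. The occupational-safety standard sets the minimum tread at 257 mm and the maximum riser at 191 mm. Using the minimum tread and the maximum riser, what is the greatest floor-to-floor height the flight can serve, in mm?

4393 mm

5680 / 257 = 22.10, so 22 treads fit.
Risers = treads + 1 = 23.
Maximum height = 23 × 191 = 4393 mm.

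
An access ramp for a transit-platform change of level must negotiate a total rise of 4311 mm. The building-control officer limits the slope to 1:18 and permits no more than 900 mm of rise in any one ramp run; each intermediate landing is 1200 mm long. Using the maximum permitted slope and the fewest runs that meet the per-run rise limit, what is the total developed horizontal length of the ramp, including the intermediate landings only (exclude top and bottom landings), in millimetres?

4311 / 900 = 4.790 → round up to 5 ramp runs. That means 4 intermediate landings.
Ramp run (horizontal) at 1:18: 4311 × 18 = 77598 mm.
Intermediate landings: 4 × 1200 = 4800 mm.
Developed length = 77598 + 4800 = 82398 mm.

82398 mm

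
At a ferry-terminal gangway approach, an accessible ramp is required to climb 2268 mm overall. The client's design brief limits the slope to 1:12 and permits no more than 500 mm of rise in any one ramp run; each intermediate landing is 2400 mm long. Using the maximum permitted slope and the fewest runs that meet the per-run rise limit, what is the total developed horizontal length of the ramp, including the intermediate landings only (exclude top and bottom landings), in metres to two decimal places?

⌈2268/500⌉ = 5 ramp runs. That means 4 intermediate landings.
Horizontal run for 2268 mm of rise at 1:12 is 2268 × 12 = 27216 mm.
Intermediate landings: 4 × 2400 = 9600 mm.
Total developed length = 27216 + 9600 = 36816 mm.
= 36.82 m.

36.82 m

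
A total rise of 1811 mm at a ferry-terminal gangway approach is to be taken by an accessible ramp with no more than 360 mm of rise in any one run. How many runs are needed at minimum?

1811 / 360 = 5.031 → round up to 6 ramp runs.

6 runs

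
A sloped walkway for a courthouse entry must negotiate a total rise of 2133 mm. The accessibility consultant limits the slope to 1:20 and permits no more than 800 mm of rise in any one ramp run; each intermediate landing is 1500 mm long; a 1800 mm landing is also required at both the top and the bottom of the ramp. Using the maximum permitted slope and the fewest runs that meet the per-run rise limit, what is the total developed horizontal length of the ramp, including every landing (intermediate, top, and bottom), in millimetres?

49260 mm

⌈2133/800⌉ = 3 ramp runs. That means 2 intermediate landings.
Horizontal run for 2133 mm of rise at 1:20 is 2133 × 20 = 42660 mm.
2 intermediate landings contribute 2 × 1500 = 3000 mm.
Top and bottom landings: 2 × 1800 = 3600 mm.
Total = 42660 + 3000 + 3600 = 49260 mm.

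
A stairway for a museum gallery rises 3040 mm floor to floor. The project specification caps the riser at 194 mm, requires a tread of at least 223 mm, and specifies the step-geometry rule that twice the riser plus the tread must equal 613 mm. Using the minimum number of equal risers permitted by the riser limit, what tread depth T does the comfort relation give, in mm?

⌈3040/194⌉ = 16 risers.
R = 3040 ÷ 16 = 190 mm.
Tread T = 613 − 2 × 190 = 233 mm (≥ 223 mm).

233 mm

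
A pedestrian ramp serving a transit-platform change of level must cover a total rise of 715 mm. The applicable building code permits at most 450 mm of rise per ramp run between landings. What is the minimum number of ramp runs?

715 / 450 = 1.59, so 2 ramp runs are needed.

2 runs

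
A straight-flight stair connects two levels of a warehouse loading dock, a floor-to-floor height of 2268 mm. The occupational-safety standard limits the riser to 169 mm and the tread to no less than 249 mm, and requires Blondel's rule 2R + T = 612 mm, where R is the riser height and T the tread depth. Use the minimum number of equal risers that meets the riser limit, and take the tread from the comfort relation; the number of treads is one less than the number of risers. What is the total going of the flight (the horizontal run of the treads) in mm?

At most 169 each: 2268/169 = 13.42, giving 14 risers.
R = 2268 ÷ 14 = 162 mm.
From 2R + T = 612: T = 612 − 324 = 288 mm.
Going = (14 − 1) × 288 = 3744 mm.

3744 mm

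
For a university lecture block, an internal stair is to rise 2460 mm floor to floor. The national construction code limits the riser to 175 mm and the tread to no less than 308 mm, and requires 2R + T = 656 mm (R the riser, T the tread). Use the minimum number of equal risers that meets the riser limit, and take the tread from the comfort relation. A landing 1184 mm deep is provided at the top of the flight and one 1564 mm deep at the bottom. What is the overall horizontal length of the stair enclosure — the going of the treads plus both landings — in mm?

2460 / 175 = 14.057 → round up to 15 risers.
Each riser is 2460/15 = 164 mm (≤ 175 mm).
Tread T = 656 − 2 × 164 = 328 mm (≥ 308 mm).
Going = (15 − 1) × 328 = 4592 mm.
Add landings: 4592 + 1184 + 1564 = 7340 mm.

7340 mm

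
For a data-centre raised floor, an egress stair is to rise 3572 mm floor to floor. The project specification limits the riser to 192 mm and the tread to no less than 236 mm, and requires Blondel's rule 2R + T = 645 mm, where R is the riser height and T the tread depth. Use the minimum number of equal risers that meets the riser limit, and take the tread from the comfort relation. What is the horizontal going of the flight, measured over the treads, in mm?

3572 / 192 = 18.60, so 19 risers are needed.
Each riser is 3572/19 = 188 mm (≤ 192 mm).
Tread T = 645 − 2 × 188 = 269 mm (≥ 236 mm).
Going = (19 − 1) × 269 = 4842 mm.

4842 mm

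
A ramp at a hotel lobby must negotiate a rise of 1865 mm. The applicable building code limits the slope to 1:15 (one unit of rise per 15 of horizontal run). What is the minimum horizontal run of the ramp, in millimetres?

27975 mm

Run = rise × 15 = 1865 × 15 = 27975 mm.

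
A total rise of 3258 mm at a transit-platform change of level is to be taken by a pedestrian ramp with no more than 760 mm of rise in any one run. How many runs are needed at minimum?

⌈3258/760⌉ = 5 ramp runs.

5 runs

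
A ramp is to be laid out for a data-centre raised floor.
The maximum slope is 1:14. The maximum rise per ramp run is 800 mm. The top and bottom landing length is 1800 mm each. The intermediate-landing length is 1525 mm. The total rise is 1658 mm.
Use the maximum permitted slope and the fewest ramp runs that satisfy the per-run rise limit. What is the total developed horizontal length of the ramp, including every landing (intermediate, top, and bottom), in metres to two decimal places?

29.86 m

At most 800 each: 1658/800 = 2.07, giving 3 ramp runs. That means 2 intermediate landings.
Ramp run (horizontal) at 1:14: 1658 × 14 = 23212 mm.
2 intermediate landings contribute 2 × 1525 = 3050 mm.
Top and bottom landings: 2 × 1800 = 3600 mm.
Total = 23212 + 3050 + 3600 = 29862 mm.
= 29.86 m.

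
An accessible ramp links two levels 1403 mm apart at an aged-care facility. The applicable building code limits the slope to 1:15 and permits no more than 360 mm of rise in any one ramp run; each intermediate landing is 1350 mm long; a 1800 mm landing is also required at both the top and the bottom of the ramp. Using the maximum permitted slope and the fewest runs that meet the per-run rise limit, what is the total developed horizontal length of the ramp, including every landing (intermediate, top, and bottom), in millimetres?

28695 mm

1403 / 360 = 3.897 → round up to 4 ramp runs. That means 3 intermediate landings.
Ramp run (horizontal) at 1:15: 1403 × 15 = 21045 mm.
3 intermediate landings contribute 3 × 1350 = 4050 mm.
Top and bottom landings: 2 × 1800 = 3600 mm.
Total = 21045 + 4050 + 3600 = 28695 mm.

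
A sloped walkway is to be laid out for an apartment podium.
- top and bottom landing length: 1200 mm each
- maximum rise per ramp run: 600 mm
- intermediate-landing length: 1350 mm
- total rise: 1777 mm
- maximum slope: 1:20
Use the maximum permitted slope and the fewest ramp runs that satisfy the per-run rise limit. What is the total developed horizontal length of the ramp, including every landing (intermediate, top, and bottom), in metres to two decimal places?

40.64 m

1777 / 600 = 2.96, so 3 ramp runs are needed. That means 2 intermediate landings.
Horizontal run for 1777 mm of rise at 1:20 is 1777 × 20 = 35540 mm.
2 intermediate landings contribute 2 × 1350 = 2700 mm.
Top and bottom landings: 2 × 1200 = 2400 mm.
Total = 35540 + 2700 + 2400 = 40640 mm.
= 40.64 m.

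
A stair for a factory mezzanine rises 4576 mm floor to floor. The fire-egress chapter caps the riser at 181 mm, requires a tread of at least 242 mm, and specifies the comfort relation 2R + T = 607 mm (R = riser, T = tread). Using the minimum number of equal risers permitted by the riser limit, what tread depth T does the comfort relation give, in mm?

255 mm

At most 181 each: 4576/181 = 25.28, giving 26 risers.
Each riser is 4576/26 = 176 mm (≤ 181 mm).
T = 607 − 2·176 = 255 mm, which satisfies the 242 mm minimum.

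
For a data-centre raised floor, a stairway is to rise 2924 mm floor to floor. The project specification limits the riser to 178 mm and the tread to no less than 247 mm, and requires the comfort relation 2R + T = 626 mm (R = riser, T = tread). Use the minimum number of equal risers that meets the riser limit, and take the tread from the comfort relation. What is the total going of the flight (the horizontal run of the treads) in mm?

4512 mm

At most 178 each: 2924/178 = 16.43, giving 17 risers.
R = 2924 ÷ 17 = 172 mm.
From 2R + T = 626: T = 626 − 344 = 282 mm.
Going = (17 − 1) × 282 = 4512 mm.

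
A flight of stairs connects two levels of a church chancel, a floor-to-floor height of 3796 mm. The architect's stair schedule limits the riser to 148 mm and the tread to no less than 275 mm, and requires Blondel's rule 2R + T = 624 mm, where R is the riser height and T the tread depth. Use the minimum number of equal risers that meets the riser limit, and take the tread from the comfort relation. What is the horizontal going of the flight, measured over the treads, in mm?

⌈3796/148⌉ = 26 risers.
R = 3796 ÷ 26 = 146 mm.
Tread T = 624 − 2 × 146 = 332 mm (≥ 275 mm).
26 risers give 25 treads; going = 25 × 332 = 8300 mm.

8300 mm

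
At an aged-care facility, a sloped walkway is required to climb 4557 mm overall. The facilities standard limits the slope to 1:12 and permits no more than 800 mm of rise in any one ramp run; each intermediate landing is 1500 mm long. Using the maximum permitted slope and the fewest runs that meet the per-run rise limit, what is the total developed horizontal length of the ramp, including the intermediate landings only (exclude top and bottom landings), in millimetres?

62184 mm

At most 800 each: 4557/800 = 5.70, giving 6 ramp runs. That means 5 intermediate landings.
Ramp run (horizontal) at 1:12: 4557 × 12 = 54684 mm.
5 intermediate landings contribute 5 × 1500 = 7500 mm.
Total developed length = 54684 + 7500 = 62184 mm.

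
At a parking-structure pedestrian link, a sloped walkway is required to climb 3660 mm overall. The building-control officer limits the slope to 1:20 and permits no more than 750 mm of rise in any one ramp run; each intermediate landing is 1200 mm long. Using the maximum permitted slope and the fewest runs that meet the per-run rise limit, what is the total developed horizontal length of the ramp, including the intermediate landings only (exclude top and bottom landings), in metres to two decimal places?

78.00 m

3660 / 750 = 4.880 → round up to 5 ramp runs. That means 4 intermediate landings.
Horizontal run for 3660 mm of rise at 1:20 is 3660 × 20 = 73200 mm.
4 intermediate landings contribute 4 × 1200 = 4800 mm.
Total developed length = 73200 + 4800 = 78000 mm.
= 78.00 m.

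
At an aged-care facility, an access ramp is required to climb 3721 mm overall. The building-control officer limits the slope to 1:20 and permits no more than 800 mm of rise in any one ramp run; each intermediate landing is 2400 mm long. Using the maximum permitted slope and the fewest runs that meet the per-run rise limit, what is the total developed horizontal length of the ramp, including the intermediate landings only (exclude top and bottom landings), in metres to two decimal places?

84.02 m

3721 / 800 = 4.65, so 5 ramp runs are needed. That means 4 intermediate landings.
Ramp run (horizontal) at 1:20: 3721 × 20 = 74420 mm.
Intermediate landings: 4 × 2400 = 9600 mm.
Total developed length = 74420 + 9600 = 84020 mm.
= 84.02 m.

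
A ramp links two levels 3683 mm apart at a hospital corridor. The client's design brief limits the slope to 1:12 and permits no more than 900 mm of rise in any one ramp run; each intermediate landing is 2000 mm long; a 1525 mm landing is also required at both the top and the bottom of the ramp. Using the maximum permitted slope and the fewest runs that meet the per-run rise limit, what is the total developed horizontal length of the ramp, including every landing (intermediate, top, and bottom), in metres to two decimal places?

55.25 m

3683 / 900 = 4.092 → round up to 5 ramp runs. That means 4 intermediate landings.
Ramp run (horizontal) at 1:12: 3683 × 12 = 44196 mm.
4 intermediate landings contribute 4 × 2000 = 8000 mm.
Top and bottom landings: 2 × 1525 = 3050 mm.
Total = 44196 + 8000 + 3050 = 55246 mm.
= 55.25 m.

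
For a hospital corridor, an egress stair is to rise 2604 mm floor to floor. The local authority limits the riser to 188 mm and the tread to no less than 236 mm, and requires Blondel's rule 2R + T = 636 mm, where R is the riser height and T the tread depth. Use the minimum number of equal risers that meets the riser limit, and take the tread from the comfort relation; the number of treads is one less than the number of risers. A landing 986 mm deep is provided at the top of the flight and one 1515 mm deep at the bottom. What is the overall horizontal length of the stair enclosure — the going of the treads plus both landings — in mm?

2604 / 188 = 13.851 → round up to 14 risers.
Riser R = 2604 / 14 = 186 mm, within the 188 mm limit.
T = 636 − 2·186 = 264 mm, which satisfies the 236 mm minimum.
Going = (14 − 1) × 264 = 3432 mm.
Add landings: 3432 + 986 + 1515 = 5933 mm.

5933 mm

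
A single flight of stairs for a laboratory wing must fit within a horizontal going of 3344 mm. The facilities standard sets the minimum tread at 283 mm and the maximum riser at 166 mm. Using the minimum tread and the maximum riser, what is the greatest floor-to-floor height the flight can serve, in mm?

1992 mm

3344 / 283 = 11.82, so 11 treads fit.
Risers = treads + 1 = 12.
Maximum height = 12 × 166 = 1992 mm.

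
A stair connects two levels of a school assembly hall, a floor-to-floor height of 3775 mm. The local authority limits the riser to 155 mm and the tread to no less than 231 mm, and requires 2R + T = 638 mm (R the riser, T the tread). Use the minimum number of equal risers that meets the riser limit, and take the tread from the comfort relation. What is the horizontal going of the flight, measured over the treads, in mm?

8064 mm

⌈3775/155⌉ = 25 risers.
R = 3775 ÷ 25 = 151 mm.
T = 638 − 2·151 = 336 mm, which satisfies the 231 mm minimum.
25 risers give 24 treads; going = 24 × 336 = 8064 mm.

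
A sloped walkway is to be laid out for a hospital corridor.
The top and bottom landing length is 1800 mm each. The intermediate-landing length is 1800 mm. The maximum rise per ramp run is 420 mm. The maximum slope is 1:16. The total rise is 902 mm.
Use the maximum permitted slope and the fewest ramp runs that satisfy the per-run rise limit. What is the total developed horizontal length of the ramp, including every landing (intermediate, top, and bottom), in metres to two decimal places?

21.63 m

⌈902/420⌉ = 3 ramp runs. That means 2 intermediate landings.
Horizontal run for 902 mm of rise at 1:16 is 902 × 16 = 14432 mm.
2 intermediate landings contribute 2 × 1800 = 3600 mm.
Top and bottom landings: 2 × 1800 = 3600 mm.
Total = 14432 + 3600 + 3600 = 21632 mm.
= 21.63 m.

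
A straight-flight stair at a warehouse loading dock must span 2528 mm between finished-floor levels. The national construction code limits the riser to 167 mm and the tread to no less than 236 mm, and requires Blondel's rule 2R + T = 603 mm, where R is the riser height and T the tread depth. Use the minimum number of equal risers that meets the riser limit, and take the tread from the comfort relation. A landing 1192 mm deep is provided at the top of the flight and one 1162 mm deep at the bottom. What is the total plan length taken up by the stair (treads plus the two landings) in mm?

6659 mm

2528 / 167 = 15.138 → round up to 16 risers.
R = 2528 ÷ 16 = 158 mm.
T = 603 − 2·158 = 287 mm, which satisfies the 236 mm minimum.
Going = (16 − 1) × 287 = 4305 mm.
Enclosure = 4305 + 1192 + 1162 = 6659 mm.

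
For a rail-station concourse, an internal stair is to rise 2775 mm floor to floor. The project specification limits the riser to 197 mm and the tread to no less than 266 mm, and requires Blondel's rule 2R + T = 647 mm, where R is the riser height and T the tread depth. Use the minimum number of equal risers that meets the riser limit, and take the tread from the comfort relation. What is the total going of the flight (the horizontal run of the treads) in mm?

2775 / 197 = 14.086 → round up to 15 risers.
Riser R = 2775 / 15 = 185 mm, within the 197 mm limit.
Tread T = 647 − 2 × 185 = 277 mm (≥ 266 mm).
15 risers give 14 treads; going = 14 × 277 = 3878 mm.

3878 mm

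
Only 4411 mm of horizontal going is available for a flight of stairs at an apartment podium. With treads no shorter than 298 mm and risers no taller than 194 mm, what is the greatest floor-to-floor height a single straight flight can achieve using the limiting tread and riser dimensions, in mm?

4411 / 298 = 14.80, so 14 treads fit.
Risers = treads + 1 = 15.
Maximum height = 15 × 194 = 2910 mm.

2910 mm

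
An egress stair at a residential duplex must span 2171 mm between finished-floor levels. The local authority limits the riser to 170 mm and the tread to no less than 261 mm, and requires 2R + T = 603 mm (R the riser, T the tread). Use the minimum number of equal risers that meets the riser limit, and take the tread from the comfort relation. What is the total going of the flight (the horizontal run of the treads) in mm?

2171 / 170 = 12.771 → round up to 13 risers.
Riser R = 2171 / 13 = 167 mm, within the 170 mm limit.
T = 603 − 2·167 = 269 mm, which satisfies the 261 mm minimum.
Going = (13 − 1) × 269 = 3228 mm.

3228 mm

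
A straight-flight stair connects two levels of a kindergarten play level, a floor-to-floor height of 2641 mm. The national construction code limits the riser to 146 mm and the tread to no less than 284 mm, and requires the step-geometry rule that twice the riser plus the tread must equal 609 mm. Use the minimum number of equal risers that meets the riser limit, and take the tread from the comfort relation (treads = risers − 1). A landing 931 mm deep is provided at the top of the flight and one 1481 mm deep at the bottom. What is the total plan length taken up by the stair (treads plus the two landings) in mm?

8370 mm

At most 146 each: 2641/146 = 18.09, giving 19 risers.
Riser R = 2641 / 19 = 139 mm, within the 146 mm limit.
T = 609 − 2·139 = 331 mm, which satisfies the 284 mm minimum.
19 risers give 18 treads; going = 18 × 331 = 5958 mm.
Add landings: 5958 + 931 + 1481 = 8370 mm.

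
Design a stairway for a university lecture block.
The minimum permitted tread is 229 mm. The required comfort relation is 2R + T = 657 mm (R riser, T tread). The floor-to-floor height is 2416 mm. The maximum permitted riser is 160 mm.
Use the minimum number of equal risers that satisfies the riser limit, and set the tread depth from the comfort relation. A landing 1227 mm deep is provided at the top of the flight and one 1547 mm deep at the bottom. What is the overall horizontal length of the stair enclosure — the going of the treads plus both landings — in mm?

2416 / 160 = 15.10, so 16 risers are needed.
R = 2416 ÷ 16 = 151 mm.
Tread T = 657 − 2 × 151 = 355 mm (≥ 229 mm).
16 risers give 15 treads; going = 15 × 355 = 5325 mm.
Add landings: 5325 + 1227 + 1547 = 8099 mm.

8099 mm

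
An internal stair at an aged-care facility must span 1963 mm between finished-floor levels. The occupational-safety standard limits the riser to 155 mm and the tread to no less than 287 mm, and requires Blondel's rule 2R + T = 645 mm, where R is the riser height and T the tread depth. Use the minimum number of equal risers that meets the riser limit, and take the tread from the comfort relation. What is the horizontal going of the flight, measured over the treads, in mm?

1963 / 155 = 12.66, so 13 risers are needed.
Each riser is 1963/13 = 151 mm (≤ 155 mm).
Tread T = 645 − 2 × 151 = 343 mm (≥ 287 mm).
13 risers give 12 treads; going = 12 × 343 = 4116 mm.

4116 mm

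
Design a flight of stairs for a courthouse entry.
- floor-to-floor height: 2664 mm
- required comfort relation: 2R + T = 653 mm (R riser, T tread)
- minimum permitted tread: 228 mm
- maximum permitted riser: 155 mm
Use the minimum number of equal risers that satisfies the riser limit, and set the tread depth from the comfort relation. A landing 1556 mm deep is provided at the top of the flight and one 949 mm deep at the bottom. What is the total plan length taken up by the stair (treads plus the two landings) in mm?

⌈2664/155⌉ = 18 risers.
R = 2664 ÷ 18 = 148 mm.
From 2R + T = 653: T = 653 − 296 = 357 mm.
Going = (18 − 1) × 357 = 6069 mm.
Add landings: 6069 + 1556 + 949 = 8574 mm.

8574 mm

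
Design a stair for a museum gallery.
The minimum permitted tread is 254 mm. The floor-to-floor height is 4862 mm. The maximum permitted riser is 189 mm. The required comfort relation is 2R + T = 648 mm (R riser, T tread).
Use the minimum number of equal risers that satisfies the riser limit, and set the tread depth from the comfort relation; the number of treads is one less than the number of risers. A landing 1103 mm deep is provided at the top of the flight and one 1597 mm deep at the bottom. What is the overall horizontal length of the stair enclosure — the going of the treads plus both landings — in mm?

4862 / 189 = 25.72, so 26 risers are needed.
Riser R = 4862 / 26 = 187 mm, within the 189 mm limit.
From 2R + T = 648: T = 648 − 374 = 274 mm.
Going = (26 − 1) × 274 = 6850 mm.
Add landings: 6850 + 1103 + 1597 = 9550 mm.

9550 mm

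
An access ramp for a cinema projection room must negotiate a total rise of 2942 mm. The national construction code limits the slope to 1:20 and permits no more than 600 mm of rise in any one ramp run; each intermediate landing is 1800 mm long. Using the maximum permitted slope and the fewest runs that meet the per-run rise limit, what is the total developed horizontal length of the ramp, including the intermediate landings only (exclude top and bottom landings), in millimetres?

2942 / 600 = 4.903 → round up to 5 ramp runs. That means 4 intermediate landings.
Ramp run (horizontal) at 1:20: 2942 × 20 = 58840 mm.
4 intermediate landings contribute 4 × 1800 = 7200 mm.
Developed length = 58840 + 7200 = 66040 mm.

66040 mm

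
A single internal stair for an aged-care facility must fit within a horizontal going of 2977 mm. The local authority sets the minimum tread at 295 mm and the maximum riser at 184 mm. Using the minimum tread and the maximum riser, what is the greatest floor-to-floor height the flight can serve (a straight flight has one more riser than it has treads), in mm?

Treads that fit: ⌊2977 / 295⌋ = 10.
Risers = treads + 1 = 11.
Maximum height = 11 × 184 = 2024 mm.

2024 mm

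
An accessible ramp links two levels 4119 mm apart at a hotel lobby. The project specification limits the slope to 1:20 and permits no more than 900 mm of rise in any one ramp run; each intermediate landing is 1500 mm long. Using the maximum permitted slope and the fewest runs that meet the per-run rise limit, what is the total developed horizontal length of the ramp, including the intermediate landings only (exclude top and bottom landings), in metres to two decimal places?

88.38 m

At most 900 each: 4119/900 = 4.58, giving 5 ramp runs. That means 4 intermediate landings.
Ramp run (horizontal) at 1:20: 4119 × 20 = 82380 mm.
Intermediate landings: 4 × 1500 = 6000 mm.
Developed length = 82380 + 6000 = 88380 mm.
= 88.38 m.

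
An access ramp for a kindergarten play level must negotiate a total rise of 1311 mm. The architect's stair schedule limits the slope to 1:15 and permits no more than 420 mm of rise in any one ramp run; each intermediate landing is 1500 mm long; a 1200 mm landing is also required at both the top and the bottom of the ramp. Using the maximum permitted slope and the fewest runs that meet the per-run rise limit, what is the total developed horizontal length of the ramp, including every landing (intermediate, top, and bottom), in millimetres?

26565 mm

At most 420 each: 1311/420 = 3.12, giving 4 ramp runs. That means 3 intermediate landings.
Horizontal run for 1311 mm of rise at 1:15 is 1311 × 15 = 19665 mm.
3 intermediate landings contribute 3 × 1500 = 4500 mm.
Top and bottom landings: 2 × 1200 = 2400 mm.
Total = 19665 + 4500 + 2400 = 26565 mm.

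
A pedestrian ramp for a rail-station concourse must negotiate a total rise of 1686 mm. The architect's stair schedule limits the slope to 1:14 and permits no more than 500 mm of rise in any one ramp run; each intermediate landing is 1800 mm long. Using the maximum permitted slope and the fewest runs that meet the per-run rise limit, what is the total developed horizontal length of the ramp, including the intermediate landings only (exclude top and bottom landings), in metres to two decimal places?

At most 500 each: 1686/500 = 3.37, giving 4 ramp runs. That means 3 intermediate landings.
Ramp run (horizontal) at 1:14: 1686 × 14 = 23604 mm.
Intermediate landings: 3 × 1800 = 5400 mm.
Developed length = 23604 + 5400 = 29004 mm.
= 29.00 m.

29.00 m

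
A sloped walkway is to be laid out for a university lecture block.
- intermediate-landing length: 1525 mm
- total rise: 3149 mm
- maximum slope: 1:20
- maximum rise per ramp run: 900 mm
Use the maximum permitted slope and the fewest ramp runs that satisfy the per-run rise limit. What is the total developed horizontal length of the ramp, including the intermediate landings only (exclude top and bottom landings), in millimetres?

67555 mm

At most 900 each: 3149/900 = 3.50, giving 4 ramp runs. That means 3 intermediate landings.
Horizontal run for 3149 mm of rise at 1:20 is 3149 × 20 = 62980 mm.
Intermediate landings: 3 × 1525 = 4575 mm.
Developed length = 62980 + 4575 = 67555 mm.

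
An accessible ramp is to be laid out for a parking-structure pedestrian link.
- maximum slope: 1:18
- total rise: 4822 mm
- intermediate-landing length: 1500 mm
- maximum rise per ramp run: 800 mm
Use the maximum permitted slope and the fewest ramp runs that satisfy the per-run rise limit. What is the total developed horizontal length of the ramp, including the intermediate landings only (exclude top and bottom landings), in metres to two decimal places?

95.80 m

4822 / 800 = 6.03, so 7 ramp runs are needed. That means 6 intermediate landings.
Horizontal run for 4822 mm of rise at 1:18 is 4822 × 18 = 86796 mm.
Intermediate landings: 6 × 1500 = 9000 mm.
Developed length = 86796 + 9000 = 95796 mm.
= 95.80 m.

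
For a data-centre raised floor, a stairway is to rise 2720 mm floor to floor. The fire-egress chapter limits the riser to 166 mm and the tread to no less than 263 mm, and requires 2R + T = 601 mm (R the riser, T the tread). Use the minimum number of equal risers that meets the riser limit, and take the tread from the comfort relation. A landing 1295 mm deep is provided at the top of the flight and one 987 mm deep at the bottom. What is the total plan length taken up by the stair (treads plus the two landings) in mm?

⌈2720/166⌉ = 17 risers.
R = 2720 ÷ 17 = 160 mm.
From 2R + T = 601: T = 601 − 320 = 281 mm.
17 risers give 16 treads; going = 16 × 281 = 4496 mm.
Enclosure = 4496 + 1295 + 987 = 6778 mm.

6778 mm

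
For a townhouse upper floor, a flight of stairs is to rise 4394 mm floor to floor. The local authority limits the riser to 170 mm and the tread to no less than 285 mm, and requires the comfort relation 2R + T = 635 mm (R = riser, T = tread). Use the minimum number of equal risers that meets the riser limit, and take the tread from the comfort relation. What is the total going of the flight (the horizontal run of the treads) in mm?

7425 mm

At most 170 each: 4394/170 = 25.85, giving 26 risers.
R = 4394 ÷ 26 = 169 mm.
T = 635 − 2·169 = 297 mm, which satisfies the 285 mm minimum.
26 risers give 25 treads; going = 25 × 297 = 7425 mm.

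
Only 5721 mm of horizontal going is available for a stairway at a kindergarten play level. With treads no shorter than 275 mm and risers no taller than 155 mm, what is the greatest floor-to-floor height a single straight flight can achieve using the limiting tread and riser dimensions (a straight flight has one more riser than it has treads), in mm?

Treads that fit: ⌊5721 / 275⌋ = 20.
Risers = treads + 1 = 21.
Maximum height = 21 × 155 = 3255 mm.

3255 mm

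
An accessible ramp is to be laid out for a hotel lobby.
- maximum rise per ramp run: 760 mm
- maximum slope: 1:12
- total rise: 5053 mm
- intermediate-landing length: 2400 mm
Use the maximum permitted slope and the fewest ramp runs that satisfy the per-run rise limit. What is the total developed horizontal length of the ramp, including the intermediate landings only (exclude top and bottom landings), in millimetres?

5053 / 760 = 6.649 → round up to 7 ramp runs. That means 6 intermediate landings.
Horizontal run for 5053 mm of rise at 1:12 is 5053 × 12 = 60636 mm.
6 intermediate landings contribute 6 × 2400 = 14400 mm.
Total developed length = 60636 + 14400 = 75036 mm.

75036 mm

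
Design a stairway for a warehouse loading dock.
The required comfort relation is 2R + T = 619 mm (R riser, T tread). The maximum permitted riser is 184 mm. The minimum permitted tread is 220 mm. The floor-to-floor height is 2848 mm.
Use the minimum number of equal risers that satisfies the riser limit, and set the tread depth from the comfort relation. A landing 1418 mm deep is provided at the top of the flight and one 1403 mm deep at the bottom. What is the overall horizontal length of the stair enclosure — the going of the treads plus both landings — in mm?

2848 / 184 = 15.478 → round up to 16 risers.
Each riser is 2848/16 = 178 mm (≤ 184 mm).
From 2R + T = 619: T = 619 − 356 = 263 mm.
16 risers give 15 treads; going = 15 × 263 = 3945 mm.
Add landings: 3945 + 1418 + 1403 = 6766 mm.

6766 mm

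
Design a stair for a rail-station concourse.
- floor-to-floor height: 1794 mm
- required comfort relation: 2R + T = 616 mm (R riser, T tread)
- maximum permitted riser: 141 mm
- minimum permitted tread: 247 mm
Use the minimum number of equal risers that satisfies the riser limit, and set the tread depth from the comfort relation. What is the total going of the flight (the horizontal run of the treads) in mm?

At most 141 each: 1794/141 = 12.72, giving 13 risers.
Each riser is 1794/13 = 138 mm (≤ 141 mm).
From 2R + T = 616: T = 616 − 276 = 340 mm.
Treads = 13 − 1 = 12; going = 12 × 340 = 4080 mm.

4080 mm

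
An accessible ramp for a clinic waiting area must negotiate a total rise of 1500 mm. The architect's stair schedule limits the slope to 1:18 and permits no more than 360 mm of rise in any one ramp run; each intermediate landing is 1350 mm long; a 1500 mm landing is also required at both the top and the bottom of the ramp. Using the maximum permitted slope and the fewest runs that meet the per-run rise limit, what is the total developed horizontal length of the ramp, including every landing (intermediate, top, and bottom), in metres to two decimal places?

35.40 m

At most 360 each: 1500/360 = 4.17, giving 5 ramp runs. That means 4 intermediate landings.
Ramp run (horizontal) at 1:18: 1500 × 18 = 27000 mm.
4 intermediate landings contribute 4 × 1350 = 5400 mm.
Top and bottom landings: 2 × 1500 = 3000 mm.
Total = 27000 + 5400 + 3000 = 35400 mm.
= 35.40 m.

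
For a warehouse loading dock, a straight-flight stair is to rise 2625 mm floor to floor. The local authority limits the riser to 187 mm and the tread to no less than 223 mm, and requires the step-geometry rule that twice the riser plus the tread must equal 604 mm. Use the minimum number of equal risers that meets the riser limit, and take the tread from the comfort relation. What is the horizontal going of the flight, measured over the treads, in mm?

2625 / 187 = 14.04, so 15 risers are needed.
Riser R = 2625 / 15 = 175 mm, within the 187 mm limit.
From 2R + T = 604: T = 604 − 350 = 254 mm.
Going = (15 − 1) × 254 = 3556 mm.

3556 mm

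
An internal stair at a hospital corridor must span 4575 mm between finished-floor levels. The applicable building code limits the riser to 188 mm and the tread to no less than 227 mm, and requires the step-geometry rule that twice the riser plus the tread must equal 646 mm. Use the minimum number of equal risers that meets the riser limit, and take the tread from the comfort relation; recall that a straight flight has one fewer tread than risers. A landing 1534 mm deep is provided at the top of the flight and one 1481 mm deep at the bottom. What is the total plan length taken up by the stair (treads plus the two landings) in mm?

9735 mm

At most 188 each: 4575/188 = 24.34, giving 25 risers.
Each riser is 4575/25 = 183 mm (≤ 188 mm).
Tread T = 646 − 2 × 183 = 280 mm (≥ 227 mm).
Going = (25 − 1) × 280 = 6720 mm.
Enclosure = 6720 + 1534 + 1481 = 9735 mm.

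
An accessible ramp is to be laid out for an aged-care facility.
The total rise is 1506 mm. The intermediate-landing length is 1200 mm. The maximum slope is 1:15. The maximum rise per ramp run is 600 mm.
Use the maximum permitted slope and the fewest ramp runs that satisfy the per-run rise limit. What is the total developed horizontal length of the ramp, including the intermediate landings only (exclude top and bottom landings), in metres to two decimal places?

⌈1506/600⌉ = 3 ramp runs. That means 2 intermediate landings.
Ramp run (horizontal) at 1:15: 1506 × 15 = 22590 mm.
Intermediate landings: 2 × 1200 = 2400 mm.
Developed length = 22590 + 2400 = 24990 mm.
= 24.99 m.

24.99 m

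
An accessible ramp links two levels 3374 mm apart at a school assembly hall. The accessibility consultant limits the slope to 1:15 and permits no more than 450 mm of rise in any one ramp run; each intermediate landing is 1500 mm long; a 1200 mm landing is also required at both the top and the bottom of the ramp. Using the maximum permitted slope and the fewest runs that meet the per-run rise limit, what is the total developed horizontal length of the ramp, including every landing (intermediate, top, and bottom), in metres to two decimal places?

At most 450 each: 3374/450 = 7.50, giving 8 ramp runs. That means 7 intermediate landings.
Ramp run (horizontal) at 1:15: 3374 × 15 = 50610 mm.
7 intermediate landings contribute 7 × 1500 = 10500 mm.
Top and bottom landings: 2 × 1200 = 2400 mm.
Total = 50610 + 10500 + 2400 = 63510 mm.
= 63.51 m.

63.51 m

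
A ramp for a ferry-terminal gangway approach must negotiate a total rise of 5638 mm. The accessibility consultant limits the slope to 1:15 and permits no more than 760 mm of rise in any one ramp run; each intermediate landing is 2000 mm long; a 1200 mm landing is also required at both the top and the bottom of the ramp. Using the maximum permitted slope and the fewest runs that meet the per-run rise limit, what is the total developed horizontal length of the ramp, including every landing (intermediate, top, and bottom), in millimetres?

5638 / 760 = 7.418 → round up to 8 ramp runs. That means 7 intermediate landings.
Horizontal run for 5638 mm of rise at 1:15 is 5638 × 15 = 84570 mm.
Intermediate landings: 7 × 2000 = 14000 mm.
Top and bottom landings: 2 × 1200 = 2400 mm.
Total = 84570 + 14000 + 2400 = 100970 mm.

100970 mm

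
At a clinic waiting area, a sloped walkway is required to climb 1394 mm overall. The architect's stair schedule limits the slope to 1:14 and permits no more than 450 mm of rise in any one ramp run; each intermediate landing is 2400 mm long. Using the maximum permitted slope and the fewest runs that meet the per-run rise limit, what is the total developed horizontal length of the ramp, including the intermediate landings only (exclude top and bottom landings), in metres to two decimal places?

At most 450 each: 1394/450 = 3.10, giving 4 ramp runs. That means 3 intermediate landings.
Horizontal run for 1394 mm of rise at 1:14 is 1394 × 14 = 19516 mm.
3 intermediate landings contribute 3 × 2400 = 7200 mm.
Developed length = 19516 + 7200 = 26716 mm.
= 26.72 m.

26.72 m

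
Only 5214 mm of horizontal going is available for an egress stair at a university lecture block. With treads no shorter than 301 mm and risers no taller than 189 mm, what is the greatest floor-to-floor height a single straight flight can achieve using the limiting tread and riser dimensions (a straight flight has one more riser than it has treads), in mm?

3402 mm

5214 / 301 = 17.32, so 17 treads fit.
Risers = treads + 1 = 18.
Maximum height = 18 × 189 = 3402 mm.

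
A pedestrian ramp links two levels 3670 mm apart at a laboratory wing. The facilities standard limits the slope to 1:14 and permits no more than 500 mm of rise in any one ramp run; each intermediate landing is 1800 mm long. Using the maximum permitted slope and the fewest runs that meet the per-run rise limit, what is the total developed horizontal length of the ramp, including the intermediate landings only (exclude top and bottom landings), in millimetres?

3670 / 500 = 7.34, so 8 ramp runs are needed. That means 7 intermediate landings.
Horizontal run for 3670 mm of rise at 1:14 is 3670 × 14 = 51380 mm.
Intermediate landings: 7 × 1800 = 12600 mm.
Developed length = 51380 + 12600 = 63980 mm.

63980 mm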